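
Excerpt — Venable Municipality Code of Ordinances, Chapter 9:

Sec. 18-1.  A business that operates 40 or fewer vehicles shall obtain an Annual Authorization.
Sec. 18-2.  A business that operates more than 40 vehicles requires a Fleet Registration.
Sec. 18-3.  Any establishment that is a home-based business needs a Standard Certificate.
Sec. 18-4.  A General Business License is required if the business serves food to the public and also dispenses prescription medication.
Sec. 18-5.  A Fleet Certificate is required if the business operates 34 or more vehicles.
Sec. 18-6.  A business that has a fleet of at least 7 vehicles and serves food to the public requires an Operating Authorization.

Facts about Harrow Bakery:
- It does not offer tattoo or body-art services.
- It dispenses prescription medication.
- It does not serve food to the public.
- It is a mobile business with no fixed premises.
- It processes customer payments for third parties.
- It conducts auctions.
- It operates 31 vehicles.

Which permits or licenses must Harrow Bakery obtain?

Sec. 18-1. vehicles 31 ≤ 40 → Annual Authorization required.
Sec. 18-2. vehicles 31 ≤ 40 → Fleet Registration not required.
Sec. 18-3. is a mobile business with no fixed premises (not: is a home-based business) → Standard Certificate not required.
Sec. 18-4. does not serve food to the public; dispenses prescription medication → General Business License not required.
Sec. 18-5. vehicles 31 < 34 → Fleet Certificate not required.
Sec. 18-6. vehicles 31 ≥ 7; does not serve food to the public → Operating Authorization not required.

Annual Authorization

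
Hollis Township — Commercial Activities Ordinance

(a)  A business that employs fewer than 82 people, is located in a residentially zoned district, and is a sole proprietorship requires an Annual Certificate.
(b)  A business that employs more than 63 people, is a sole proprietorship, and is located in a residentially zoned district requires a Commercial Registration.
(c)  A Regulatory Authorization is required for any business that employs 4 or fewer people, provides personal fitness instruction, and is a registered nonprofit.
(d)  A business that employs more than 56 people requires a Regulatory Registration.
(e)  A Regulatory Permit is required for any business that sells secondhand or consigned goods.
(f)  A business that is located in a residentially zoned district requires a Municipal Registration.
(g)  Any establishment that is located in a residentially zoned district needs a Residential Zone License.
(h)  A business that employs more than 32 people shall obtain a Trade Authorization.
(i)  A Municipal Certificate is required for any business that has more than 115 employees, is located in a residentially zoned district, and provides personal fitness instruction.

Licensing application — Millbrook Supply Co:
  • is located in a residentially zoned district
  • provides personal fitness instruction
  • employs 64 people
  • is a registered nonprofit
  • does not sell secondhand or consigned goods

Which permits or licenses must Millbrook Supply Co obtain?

Municipal Registration, Regulatory Registration, Residential Zone License, Trade Authorization

(a) employees 64 < 82; is located in a residentially zoned district; is a registered nonprofit (not: is a sole proprietorship) → Annual Certificate not required.
(b) employees 64 > 63; is a registered nonprofit (not: is a sole proprietorship); is located in a residentially zoned district → Commercial Registration not required.
(c) employees 64 > 4; provides personal fitness instruction; is a registered nonprofit → Regulatory Authorization not required.
(d) employees 64 > 56 → Regulatory Registration required.
(e) does not sell secondhand or consigned goods → Regulatory Permit not required.
(f) is located in a residentially zoned district → Municipal Registration required.
(g) is located in a residentially zoned district → Residential Zone License required.
(h) employees 64 > 32 → Trade Authorization required.
(i) employees 64 ≤ 115; is located in a residentially zoned district; provides personal fitness instruction → Municipal Certificate not required.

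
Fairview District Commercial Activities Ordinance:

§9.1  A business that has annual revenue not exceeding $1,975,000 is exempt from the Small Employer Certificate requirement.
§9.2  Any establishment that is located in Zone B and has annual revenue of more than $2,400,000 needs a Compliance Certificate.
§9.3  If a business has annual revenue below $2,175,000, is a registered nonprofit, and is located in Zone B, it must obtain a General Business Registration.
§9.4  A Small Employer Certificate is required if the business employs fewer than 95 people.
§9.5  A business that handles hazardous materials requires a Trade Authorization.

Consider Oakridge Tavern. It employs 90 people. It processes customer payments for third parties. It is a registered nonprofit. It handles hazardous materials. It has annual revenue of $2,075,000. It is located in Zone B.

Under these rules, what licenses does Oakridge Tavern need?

§9.1 revenue $2,075,000 > $1,975,000 → Small Employer Certificate exemption does not apply.
§9.2 is located in Zone B; revenue $2,075,000 ≤ $2,400,000 → Compliance Certificate not required.
§9.3 revenue $2,075,000 < $2,175,000; is a registered nonprofit; is located in Zone B → General Business Registration required.
§9.4 employees 90 < 95 → Small Employer Certificate required.
§9.5 handles hazardous materials → Trade Authorization required.

General Business Registration, Small Employer Certificate, Trade Authorization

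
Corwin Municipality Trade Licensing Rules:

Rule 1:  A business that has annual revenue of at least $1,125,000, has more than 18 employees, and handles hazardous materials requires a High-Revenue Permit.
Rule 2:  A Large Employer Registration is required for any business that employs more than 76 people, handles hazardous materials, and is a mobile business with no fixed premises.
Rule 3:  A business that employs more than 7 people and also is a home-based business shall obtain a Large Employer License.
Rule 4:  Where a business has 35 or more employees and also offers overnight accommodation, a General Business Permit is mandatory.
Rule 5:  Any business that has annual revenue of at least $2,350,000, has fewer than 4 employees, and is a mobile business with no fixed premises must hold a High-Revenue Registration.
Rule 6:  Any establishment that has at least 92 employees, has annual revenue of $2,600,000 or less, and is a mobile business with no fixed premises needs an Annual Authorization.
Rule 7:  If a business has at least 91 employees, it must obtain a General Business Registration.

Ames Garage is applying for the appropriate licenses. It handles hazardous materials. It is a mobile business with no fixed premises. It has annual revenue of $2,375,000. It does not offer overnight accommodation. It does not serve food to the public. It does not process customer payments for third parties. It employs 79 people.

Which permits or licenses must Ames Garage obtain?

Rule 1: revenue $2,375,000 ≥ $1,125,000; employees 79 > 18; handles hazardous materials → High-Revenue Permit required.
Rule 2: employees 79 > 76; handles hazardous materials; is a mobile business with no fixed premises → Large Employer Registration required.
Rule 3: employees 79 > 7; is a mobile business with no fixed premises (not: is a home-based business) → Large Employer License not required.
Rule 4: employees 79 ≥ 35; does not offer overnight accommodation → General Business Permit not required.
Rule 5: revenue $2,375,000 ≥ $2,350,000; employees 79 ≥ 4; is a mobile business with no fixed premises → High-Revenue Registration not required.
Rule 6: employees 79 < 92; revenue $2,375,000 ≤ $2,600,000; is a mobile business with no fixed premises → Annual Authorization not required.
Rule 7: employees 79 < 91 → General Business Registration not required.

High-Revenue Permit, Large Employer Registration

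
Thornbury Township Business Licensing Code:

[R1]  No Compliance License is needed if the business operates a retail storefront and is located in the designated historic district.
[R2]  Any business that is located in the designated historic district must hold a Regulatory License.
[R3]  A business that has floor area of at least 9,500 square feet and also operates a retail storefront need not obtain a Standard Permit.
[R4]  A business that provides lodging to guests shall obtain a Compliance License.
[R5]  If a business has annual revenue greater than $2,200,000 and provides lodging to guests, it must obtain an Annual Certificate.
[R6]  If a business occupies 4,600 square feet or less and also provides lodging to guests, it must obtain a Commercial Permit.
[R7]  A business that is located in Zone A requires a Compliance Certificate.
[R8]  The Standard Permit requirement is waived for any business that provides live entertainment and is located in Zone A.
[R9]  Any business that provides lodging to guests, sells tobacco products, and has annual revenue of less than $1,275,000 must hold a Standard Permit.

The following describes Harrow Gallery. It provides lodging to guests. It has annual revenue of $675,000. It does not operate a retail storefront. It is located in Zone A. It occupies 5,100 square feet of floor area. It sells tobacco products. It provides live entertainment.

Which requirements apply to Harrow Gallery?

Compliance Certificate, Compliance License

[R1] does not operate a retail storefront; is located in Zone A (not: is located in the designated historic district) → Compliance License exemption does not apply.
[R2] is located in Zone A (not: is located in the designated historic district) → Regulatory License not required.
[R3] floor area 5,100 square feet < 9,500 square feet; does not operate a retail storefront → Standard Permit exemption does not apply.
[R4] provides lodging to guests → Compliance License required.
[R5] revenue $675,000 ≤ $2,200,000; provides lodging to guests → Annual Certificate not required.
[R6] floor area 5,100 square feet > 4,600 square feet; provides lodging to guests → Commercial Permit not required.
[R7] is located in Zone A → Compliance Certificate required.
[R8] provides live entertainment; is located in Zone A → exempt from Standard Permit.
[R9] provides lodging to guests; sells tobacco products; revenue $675,000 < $1,275,000 → Standard Permit required.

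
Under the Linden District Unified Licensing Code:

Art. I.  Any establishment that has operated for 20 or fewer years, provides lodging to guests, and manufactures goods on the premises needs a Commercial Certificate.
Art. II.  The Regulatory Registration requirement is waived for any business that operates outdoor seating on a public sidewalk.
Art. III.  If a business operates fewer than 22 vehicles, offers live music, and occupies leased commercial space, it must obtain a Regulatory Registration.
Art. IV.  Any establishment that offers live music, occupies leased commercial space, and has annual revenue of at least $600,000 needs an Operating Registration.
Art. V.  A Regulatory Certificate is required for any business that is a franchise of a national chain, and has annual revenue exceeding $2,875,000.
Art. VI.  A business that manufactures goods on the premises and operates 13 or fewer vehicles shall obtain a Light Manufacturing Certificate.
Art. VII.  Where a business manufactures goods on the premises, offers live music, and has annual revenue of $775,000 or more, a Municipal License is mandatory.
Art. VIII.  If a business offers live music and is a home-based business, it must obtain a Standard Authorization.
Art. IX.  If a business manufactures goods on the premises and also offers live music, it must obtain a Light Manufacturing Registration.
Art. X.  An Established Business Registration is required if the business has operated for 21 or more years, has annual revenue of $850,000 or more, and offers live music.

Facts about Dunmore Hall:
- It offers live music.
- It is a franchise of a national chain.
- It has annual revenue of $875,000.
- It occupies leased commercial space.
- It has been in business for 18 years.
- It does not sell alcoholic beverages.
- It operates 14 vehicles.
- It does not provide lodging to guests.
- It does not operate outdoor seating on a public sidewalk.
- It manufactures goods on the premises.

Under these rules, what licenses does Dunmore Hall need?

Light Manufacturing Registration, Municipal License, Operating Registration, Regulatory Registration

Art. I. years in business 18 ≤ 20; does not provide lodging to guests; manufactures goods on the premises → Commercial Certificate not required.
Art. II. does not operate outdoor seating on a public sidewalk → Regulatory Registration exemption does not apply.
Art. III. vehicles 14 < 22; offers live music; occupies leased commercial space → Regulatory Registration required.
Art. IV. offers live music; occupies leased commercial space; revenue $875,000 ≥ $600,000 → Operating Registration required.
Art. V. is a franchise of a national chain; revenue $875,000 ≤ $2,875,000 → Regulatory Certificate not required.
Art. VI. manufactures goods on the premises; vehicles 14 > 13 → Light Manufacturing Certificate not required.
Art. VII. manufactures goods on the premises; offers live music; revenue $875,000 ≥ $775,000 → Municipal License required.
Art. VIII. offers live music; occupies leased commercial space (not: is a home-based business) → Standard Authorization not required.
Art. IX. manufactures goods on the premises; offers live music → Light Manufacturing Registration required.
Art. X. years in business 18 < 21; revenue $875,000 ≥ $850,000; offers live music → Established Business Registration not required.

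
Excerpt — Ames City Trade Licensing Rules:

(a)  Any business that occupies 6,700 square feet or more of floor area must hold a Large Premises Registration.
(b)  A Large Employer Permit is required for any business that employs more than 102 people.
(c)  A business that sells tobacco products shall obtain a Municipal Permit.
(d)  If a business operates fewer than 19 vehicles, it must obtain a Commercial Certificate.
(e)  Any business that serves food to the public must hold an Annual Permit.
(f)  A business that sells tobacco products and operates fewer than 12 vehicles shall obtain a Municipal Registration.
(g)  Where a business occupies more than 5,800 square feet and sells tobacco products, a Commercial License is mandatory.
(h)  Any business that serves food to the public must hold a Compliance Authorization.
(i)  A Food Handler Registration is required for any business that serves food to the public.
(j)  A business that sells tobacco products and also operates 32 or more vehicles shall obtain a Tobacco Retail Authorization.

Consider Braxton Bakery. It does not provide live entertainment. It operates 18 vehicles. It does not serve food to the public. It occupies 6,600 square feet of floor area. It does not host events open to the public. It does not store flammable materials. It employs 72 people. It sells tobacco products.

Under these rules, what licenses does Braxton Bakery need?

Commercial Certificate, Commercial License, Municipal Permit

(a) floor area 6,600 square feet < 6,700 square feet → Large Premises Registration not required.
(b) employees 72 ≤ 102 → Large Employer Permit not required.
(c) sells tobacco products → Municipal Permit required.
(d) vehicles 18 < 19 → Commercial Certificate required.
(e) does not serve food to the public → Annual Permit not required.
(f) sells tobacco products; vehicles 18 ≥ 12 → Municipal Registration not required.
(g) floor area 6,600 square feet > 5,800 square feet; sells tobacco products → Commercial License required.
(h) does not serve food to the public → Compliance Authorization not required.
(i) does not serve food to the public → Food Handler Registration not required.
(j) sells tobacco products; vehicles 18 < 32 → Tobacco Retail Authorization not required.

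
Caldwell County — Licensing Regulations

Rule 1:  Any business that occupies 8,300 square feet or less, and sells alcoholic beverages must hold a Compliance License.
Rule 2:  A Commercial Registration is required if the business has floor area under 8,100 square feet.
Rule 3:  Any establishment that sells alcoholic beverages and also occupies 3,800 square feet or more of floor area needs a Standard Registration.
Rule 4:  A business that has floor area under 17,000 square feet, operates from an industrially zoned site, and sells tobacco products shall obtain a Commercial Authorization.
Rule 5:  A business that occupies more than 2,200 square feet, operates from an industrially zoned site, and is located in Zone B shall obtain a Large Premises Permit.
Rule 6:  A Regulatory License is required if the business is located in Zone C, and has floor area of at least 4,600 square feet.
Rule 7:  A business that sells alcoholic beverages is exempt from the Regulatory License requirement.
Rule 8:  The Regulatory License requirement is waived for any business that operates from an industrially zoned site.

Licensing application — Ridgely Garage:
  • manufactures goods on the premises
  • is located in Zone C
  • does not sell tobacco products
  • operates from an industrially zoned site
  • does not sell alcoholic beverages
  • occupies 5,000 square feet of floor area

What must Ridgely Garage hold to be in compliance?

Rule 1: floor area 5,000 square feet ≤ 8,300 square feet; does not sell alcoholic beverages → Compliance License not required.
Rule 2: floor area 5,000 square feet < 8,100 square feet → Commercial Registration required.
Rule 3: does not sell alcoholic beverages; floor area 5,000 square feet ≥ 3,800 square feet → Standard Registration not required.
Rule 4: floor area 5,000 square feet < 17,000 square feet; operates from an industrially zoned site; does not sell tobacco products → Commercial Authorization not required.
Rule 5: floor area 5,000 square feet > 2,200 square feet; operates from an industrially zoned site; is located in Zone C (not: is located in Zone B) → Large Premises Permit not required.
Rule 6: is located in Zone C; floor area 5,000 square feet ≥ 4,600 square feet → Regulatory License required.
Rule 7: does not sell alcoholic beverages → Regulatory License exemption does not apply.
Rule 8: operates from an industrially zoned site → exempt from Regulatory License.

Commercial Registration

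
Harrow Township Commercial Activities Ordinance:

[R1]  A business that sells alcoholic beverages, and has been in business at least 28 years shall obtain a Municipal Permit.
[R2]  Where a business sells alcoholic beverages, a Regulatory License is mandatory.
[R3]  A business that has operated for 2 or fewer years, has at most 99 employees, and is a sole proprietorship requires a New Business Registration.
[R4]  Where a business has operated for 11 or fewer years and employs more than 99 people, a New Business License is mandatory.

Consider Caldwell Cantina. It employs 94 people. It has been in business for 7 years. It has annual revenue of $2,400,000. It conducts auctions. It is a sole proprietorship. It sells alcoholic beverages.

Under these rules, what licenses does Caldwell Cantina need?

[R1] sells alcoholic beverages; years in business 7 < 28 → Municipal Permit not required.
[R2] sells alcoholic beverages → Regulatory License required.
[R3] years in business 7 > 2; employees 94 ≤ 99; is a sole proprietorship → New Business Registration not required.
[R4] years in business 7 ≤ 11; employees 94 ≤ 99 → New Business License not required.

Regulatory License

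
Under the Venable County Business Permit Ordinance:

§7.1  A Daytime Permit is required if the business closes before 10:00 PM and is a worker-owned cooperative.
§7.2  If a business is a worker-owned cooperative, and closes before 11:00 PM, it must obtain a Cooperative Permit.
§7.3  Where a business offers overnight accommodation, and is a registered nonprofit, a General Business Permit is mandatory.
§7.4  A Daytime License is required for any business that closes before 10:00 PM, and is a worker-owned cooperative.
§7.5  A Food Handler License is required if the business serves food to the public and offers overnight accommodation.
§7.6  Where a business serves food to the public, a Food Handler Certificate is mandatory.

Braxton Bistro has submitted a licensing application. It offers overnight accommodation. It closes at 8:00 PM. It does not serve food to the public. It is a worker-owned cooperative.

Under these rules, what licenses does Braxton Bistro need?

§7.1 closes 8:00 PM, at/before 10:00 PM; is a worker-owned cooperative → Daytime Permit required.
§7.2 is a worker-owned cooperative; closes 8:00 PM, at/before 11:00 PM → Cooperative Permit required.
§7.3 offers overnight accommodation; is a worker-owned cooperative (not: is a registered nonprofit) → General Business Permit not required.
§7.4 closes 8:00 PM, at/before 10:00 PM; is a worker-owned cooperative → Daytime License required.
§7.5 does not serve food to the public; offers overnight accommodation → Food Handler License not required.
§7.6 does not serve food to the public → Food Handler Certificate not required.

Cooperative Permit, Daytime License, Daytime Permit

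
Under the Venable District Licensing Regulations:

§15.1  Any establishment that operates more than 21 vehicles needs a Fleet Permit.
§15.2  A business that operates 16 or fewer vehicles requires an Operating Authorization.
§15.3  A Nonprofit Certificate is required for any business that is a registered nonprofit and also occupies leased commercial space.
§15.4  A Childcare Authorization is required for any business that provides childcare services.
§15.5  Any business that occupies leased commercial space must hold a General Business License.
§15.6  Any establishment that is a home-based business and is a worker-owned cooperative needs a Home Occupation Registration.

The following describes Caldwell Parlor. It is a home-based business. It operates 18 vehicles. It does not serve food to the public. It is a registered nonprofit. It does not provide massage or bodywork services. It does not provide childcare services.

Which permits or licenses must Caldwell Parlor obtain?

§15.1 vehicles 18 ≤ 21 → Fleet Permit not required.
§15.2 vehicles 18 > 16 → Operating Authorization not required.
§15.3 is a registered nonprofit; is a home-based business (not: occupies leased commercial space) → Nonprofit Certificate not required.
§15.4 does not provide childcare services → Childcare Authorization not required.
§15.5 is a home-based business (not: occupies leased commercial space) → General Business License not required.
§15.6 is a home-based business; is a registered nonprofit (not: is a worker-owned cooperative) → Home Occupation Registration not required.

None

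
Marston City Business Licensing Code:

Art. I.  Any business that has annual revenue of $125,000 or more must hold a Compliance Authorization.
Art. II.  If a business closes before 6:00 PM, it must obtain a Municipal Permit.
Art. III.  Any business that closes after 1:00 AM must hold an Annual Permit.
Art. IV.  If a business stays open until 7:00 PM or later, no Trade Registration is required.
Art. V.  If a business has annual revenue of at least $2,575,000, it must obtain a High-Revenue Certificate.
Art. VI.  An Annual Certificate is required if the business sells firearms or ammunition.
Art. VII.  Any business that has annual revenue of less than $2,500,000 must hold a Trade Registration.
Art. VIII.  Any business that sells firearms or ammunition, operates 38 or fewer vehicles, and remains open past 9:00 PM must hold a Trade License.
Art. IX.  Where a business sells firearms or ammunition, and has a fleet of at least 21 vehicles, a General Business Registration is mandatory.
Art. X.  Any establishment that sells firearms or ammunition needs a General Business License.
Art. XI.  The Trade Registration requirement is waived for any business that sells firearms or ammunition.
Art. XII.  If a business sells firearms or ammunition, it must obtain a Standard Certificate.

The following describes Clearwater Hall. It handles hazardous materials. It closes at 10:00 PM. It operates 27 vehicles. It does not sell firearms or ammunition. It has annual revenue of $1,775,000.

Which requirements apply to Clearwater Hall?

Compliance Authorization

Art. I. revenue $1,775,000 ≥ $125,000 → Compliance Authorization required.
Art. II. closes 10:00 PM, after 6:00 PM → Municipal Permit not required.
Art. III. closes 10:00 PM, at/before 1:00 AM → Annual Permit not required.
Art. IV. closes 10:00 PM, after 7:00 PM → exempt from Trade Registration.
Art. V. revenue $1,775,000 < $2,575,000 → High-Revenue Certificate not required.
Art. VI. does not sell firearms or ammunition → Annual Certificate not required.
Art. VII. revenue $1,775,000 < $2,500,000 → Trade Registration required.
Art. VIII. does not sell firearms or ammunition; vehicles 27 ≤ 38; closes 10:00 PM, after 9:00 PM → Trade License not required.
Art. IX. does not sell firearms or ammunition; vehicles 27 ≥ 21 → General Business Registration not required.
Art. X. does not sell firearms or ammunition → General Business License not required.
Art. XI. does not sell firearms or ammunition → Trade Registration exemption does not apply.
Art. XII. does not sell firearms or ammunition → Standard Certificate not required.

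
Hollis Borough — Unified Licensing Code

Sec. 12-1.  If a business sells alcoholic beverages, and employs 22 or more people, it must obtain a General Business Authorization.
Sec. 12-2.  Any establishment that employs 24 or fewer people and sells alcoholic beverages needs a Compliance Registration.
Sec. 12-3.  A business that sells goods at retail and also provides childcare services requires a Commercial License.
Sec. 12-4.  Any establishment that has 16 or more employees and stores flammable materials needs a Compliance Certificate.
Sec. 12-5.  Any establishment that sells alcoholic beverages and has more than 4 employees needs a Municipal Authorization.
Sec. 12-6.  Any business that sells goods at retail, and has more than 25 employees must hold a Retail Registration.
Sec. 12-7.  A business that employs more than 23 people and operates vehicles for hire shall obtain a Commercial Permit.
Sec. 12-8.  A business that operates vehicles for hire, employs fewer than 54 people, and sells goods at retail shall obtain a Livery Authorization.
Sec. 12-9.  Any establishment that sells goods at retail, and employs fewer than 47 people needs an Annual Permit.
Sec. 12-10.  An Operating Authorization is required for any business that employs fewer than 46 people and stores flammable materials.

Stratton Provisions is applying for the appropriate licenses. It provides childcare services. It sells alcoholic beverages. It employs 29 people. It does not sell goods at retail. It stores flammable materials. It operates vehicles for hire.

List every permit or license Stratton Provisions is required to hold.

Sec. 12-1. sells alcoholic beverages; employees 29 ≥ 22 → General Business Authorization required.
Sec. 12-2. employees 29 > 24; sells alcoholic beverages → Compliance Registration not required.
Sec. 12-3. does not sell goods at retail; provides childcare services → Commercial License not required.
Sec. 12-4. employees 29 ≥ 16; stores flammable materials → Compliance Certificate required.
Sec. 12-5. sells alcoholic beverages; employees 29 > 4 → Municipal Authorization required.
Sec. 12-6. does not sell goods at retail; employees 29 > 25 → Retail Registration not required.
Sec. 12-7. employees 29 > 23; operates vehicles for hire → Commercial Permit required.
Sec. 12-8. operates vehicles for hire; employees 29 < 54; does not sell goods at retail → Livery Authorization not required.
Sec. 12-9. does not sell goods at retail; employees 29 < 47 → Annual Permit not required.
Sec. 12-10. employees 29 < 46; stores flammable materials → Operating Authorization required.

Commercial Permit, Compliance Certificate, General Business Authorization, Municipal Authorization, Operating Authorization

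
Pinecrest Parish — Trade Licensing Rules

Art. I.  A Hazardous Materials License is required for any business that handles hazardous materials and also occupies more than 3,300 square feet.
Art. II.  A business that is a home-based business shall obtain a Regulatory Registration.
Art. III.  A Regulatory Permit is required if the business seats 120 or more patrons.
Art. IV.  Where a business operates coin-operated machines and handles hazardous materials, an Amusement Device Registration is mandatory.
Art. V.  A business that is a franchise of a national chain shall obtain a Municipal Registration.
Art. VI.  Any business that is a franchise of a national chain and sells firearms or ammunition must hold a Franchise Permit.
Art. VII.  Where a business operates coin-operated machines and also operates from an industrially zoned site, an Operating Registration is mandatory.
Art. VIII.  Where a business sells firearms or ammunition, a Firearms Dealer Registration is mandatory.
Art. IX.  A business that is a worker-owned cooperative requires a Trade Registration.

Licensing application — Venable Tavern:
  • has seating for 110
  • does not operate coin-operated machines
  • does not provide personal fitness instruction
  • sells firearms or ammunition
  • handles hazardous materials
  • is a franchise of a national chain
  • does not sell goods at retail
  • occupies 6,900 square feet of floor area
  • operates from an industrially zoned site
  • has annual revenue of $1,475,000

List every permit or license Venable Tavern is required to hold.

Art. I. handles hazardous materials; floor area 6,900 square feet > 3,300 square feet → Hazardous Materials License required.
Art. II. operates from an industrially zoned site (not: is a home-based business) → Regulatory Registration not required.
Art. III. seating 110 < 120 → Regulatory Permit not required.
Art. IV. does not operate coin-operated machines; handles hazardous materials → Amusement Device Registration not required.
Art. V. is a franchise of a national chain → Municipal Registration required.
Art. VI. is a franchise of a national chain; sells firearms or ammunition → Franchise Permit required.
Art. VII. does not operate coin-operated machines; operates from an industrially zoned site → Operating Registration not required.
Art. VIII. sells firearms or ammunition → Firearms Dealer Registration required.
Art. IX. is a franchise of a national chain (not: is a worker-owned cooperative) → Trade Registration not required.

Firearms Dealer Registration, Franchise Permit, Hazardous Materials License, Municipal Registration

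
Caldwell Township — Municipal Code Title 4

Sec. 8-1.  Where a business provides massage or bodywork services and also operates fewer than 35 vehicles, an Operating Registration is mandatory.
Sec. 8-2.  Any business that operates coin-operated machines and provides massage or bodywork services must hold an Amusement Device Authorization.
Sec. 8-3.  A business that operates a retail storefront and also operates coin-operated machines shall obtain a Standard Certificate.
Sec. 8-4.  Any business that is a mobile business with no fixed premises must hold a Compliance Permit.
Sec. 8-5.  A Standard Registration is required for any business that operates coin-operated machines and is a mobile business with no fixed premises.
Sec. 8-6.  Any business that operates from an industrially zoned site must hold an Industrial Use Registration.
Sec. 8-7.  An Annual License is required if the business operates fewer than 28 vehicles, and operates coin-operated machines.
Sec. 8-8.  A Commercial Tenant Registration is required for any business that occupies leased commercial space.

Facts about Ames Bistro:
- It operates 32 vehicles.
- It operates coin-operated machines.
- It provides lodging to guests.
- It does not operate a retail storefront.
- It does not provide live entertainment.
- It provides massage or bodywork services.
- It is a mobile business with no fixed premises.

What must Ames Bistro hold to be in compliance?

Sec. 8-1. provides massage or bodywork services; vehicles 32 < 35 → Operating Registration required.
Sec. 8-2. operates coin-operated machines; provides massage or bodywork services → Amusement Device Authorization required.
Sec. 8-3. does not operate a retail storefront; operates coin-operated machines → Standard Certificate not required.
Sec. 8-4. is a mobile business with no fixed premises → Compliance Permit required.
Sec. 8-5. operates coin-operated machines; is a mobile business with no fixed premises → Standard Registration required.
Sec. 8-6. is a mobile business with no fixed premises (not: operates from an industrially zoned site) → Industrial Use Registration not required.
Sec. 8-7. vehicles 32 ≥ 28; operates coin-operated machines → Annual License not required.
Sec. 8-8. is a mobile business with no fixed premises (not: occupies leased commercial space) → Commercial Tenant Registration not required.

Amusement Device Authorization, Compliance Permit, Operating Registration, Standard Registration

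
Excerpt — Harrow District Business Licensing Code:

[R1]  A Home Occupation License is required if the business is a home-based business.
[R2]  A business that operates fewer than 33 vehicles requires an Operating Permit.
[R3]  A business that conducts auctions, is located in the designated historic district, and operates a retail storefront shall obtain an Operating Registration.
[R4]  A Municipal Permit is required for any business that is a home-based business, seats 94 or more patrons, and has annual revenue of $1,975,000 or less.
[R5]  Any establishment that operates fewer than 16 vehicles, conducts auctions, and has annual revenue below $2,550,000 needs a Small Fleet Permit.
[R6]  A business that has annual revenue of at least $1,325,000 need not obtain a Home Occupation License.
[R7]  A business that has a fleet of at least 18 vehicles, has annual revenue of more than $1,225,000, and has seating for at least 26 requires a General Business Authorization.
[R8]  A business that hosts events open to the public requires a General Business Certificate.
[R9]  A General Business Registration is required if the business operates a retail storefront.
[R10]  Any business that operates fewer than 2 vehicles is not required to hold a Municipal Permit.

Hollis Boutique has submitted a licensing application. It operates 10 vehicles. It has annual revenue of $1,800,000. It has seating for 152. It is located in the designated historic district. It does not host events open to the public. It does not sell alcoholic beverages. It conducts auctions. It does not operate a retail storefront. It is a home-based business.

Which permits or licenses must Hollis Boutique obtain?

Municipal Permit, Operating Permit, Small Fleet Permit

[R1] is a home-based business → Home Occupation License required.
[R2] vehicles 10 < 33 → Operating Permit required.
[R3] conducts auctions; is located in the designated historic district; does not operate a retail storefront → Operating Registration not required.
[R4] is a home-based business; seating 152 ≥ 94; revenue $1,800,000 ≤ $1,975,000 → Municipal Permit required.
[R5] vehicles 10 < 16; conducts auctions; revenue $1,800,000 < $2,550,000 → Small Fleet Permit required.
[R6] revenue $1,800,000 ≥ $1,325,000 → exempt from Home Occupation License.
[R7] vehicles 10 < 18; revenue $1,800,000 > $1,225,000; seating 152 ≥ 26 → General Business Authorization not required.
[R8] does not host events open to the public → General Business Certificate not required.
[R9] does not operate a retail storefront → General Business Registration not required.
[R10] vehicles 10 ≥ 2 → Municipal Permit exemption does not apply.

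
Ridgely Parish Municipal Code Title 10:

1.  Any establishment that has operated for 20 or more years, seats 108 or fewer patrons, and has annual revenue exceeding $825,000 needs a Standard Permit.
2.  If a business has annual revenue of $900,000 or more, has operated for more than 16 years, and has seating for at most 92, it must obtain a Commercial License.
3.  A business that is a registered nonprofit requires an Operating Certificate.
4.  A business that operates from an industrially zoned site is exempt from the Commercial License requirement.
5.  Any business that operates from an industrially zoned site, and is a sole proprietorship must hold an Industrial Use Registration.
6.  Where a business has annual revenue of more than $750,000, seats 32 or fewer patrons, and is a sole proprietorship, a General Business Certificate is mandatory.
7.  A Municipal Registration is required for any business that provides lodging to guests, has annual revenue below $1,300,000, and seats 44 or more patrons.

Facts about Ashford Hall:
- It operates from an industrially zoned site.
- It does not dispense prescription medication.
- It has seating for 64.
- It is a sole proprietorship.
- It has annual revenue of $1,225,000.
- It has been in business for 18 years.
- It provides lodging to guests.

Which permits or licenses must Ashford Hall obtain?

1. years in business 18 < 20; seating 64 ≤ 108; revenue $1,225,000 > $825,000 → Standard Permit not required.
2. revenue $1,225,000 ≥ $900,000; years in business 18 > 16; seating 64 ≤ 92 → Commercial License required.
3. is a sole proprietorship (not: is a registered nonprofit) → Operating Certificate not required.
4. operates from an industrially zoned site → exempt from Commercial License.
5. operates from an industrially zoned site; is a sole proprietorship → Industrial Use Registration required.
6. revenue $1,225,000 > $750,000; seating 64 > 32; is a sole proprietorship → General Business Certificate not required.
7. provides lodging to guests; revenue $1,225,000 < $1,300,000; seating 64 ≥ 44 → Municipal Registration required.

Industrial Use Registration, Municipal Registration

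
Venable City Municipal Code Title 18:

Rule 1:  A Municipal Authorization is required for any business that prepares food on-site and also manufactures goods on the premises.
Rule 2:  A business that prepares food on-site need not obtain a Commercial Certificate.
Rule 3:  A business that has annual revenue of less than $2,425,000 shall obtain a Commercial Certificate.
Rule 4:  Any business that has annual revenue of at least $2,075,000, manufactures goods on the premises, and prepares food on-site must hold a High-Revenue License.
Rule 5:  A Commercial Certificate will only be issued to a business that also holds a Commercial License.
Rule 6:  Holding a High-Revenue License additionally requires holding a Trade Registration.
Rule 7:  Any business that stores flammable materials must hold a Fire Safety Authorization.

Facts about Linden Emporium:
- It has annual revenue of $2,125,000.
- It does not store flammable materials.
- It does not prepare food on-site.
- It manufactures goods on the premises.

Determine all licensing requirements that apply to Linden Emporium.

Rule 1: does not prepare food on-site; manufactures goods on the premises → Municipal Authorization not required.
Rule 2: does not prepare food on-site → Commercial Certificate exemption does not apply.
Rule 3: revenue $2,125,000 < $2,425,000 → Commercial Certificate required.
Rule 4: revenue $2,125,000 ≥ $2,075,000; manufactures goods on the premises; does not prepare food on-site → High-Revenue License not required.
Rule 5: Commercial Certificate is required → Commercial License also required.
Rule 6: High-Revenue License is not required → no effect.
Rule 7: does not store flammable materials → Fire Safety Authorization not required.

Commercial Certificate, Commercial License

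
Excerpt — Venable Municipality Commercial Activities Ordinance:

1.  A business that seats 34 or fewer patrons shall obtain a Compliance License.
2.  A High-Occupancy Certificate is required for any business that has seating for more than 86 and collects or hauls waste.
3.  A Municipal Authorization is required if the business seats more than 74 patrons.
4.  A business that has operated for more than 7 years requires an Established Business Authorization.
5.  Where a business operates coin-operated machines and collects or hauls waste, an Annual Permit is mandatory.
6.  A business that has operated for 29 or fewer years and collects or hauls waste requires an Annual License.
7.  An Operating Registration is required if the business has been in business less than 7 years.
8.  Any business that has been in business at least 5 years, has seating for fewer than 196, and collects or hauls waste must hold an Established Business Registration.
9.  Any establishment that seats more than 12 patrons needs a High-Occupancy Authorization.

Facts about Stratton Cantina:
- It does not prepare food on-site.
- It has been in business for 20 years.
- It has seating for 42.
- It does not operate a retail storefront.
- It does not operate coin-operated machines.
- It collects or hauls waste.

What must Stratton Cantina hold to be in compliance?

1. seating 42 > 34 → Compliance License not required.
2. seating 42 ≤ 86; collects or hauls waste → High-Occupancy Certificate not required.
3. seating 42 ≤ 74 → Municipal Authorization not required.
4. years in business 20 > 7 → Established Business Authorization required.
5. does not operate coin-operated machines; collects or hauls waste → Annual Permit not required.
6. years in business 20 ≤ 29; collects or hauls waste → Annual License required.
7. years in business 20 ≥ 7 → Operating Registration not required.
8. years in business 20 ≥ 5; seating 42 < 196; collects or hauls waste → Established Business Registration required.
9. seating 42 > 12 → High-Occupancy Authorization required.

Annual License, Established Business Authorization, Established Business Registration, High-Occupancy Authorization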